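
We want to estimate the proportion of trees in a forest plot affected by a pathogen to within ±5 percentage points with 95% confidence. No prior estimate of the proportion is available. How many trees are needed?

385

For a proportion with margin E = 0.05 at 95% confidence, z = 1.960.
With no prior estimate, use p = 0.5, which maximizes p(1−p) at 0.25.
n = 0.25 × (z/E)² = 0.25 × (1.960/0.05)² = 384.16
Round up: n = 385.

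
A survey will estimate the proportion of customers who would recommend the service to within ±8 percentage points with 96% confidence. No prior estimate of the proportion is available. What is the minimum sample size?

For a proportion with margin E = 0.08 at 96% confidence, z = 2.054.
With no prior estimate, use p = 0.5, which maximizes p(1−p) at 0.25.
n = 0.25 × (z/E)² = 0.25 × (2.054/0.08)² = 164.80
Round up: n = 165.

165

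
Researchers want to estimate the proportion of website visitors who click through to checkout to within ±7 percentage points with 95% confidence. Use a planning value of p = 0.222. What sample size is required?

136

For a proportion with margin E = 0.07 at 95% confidence, z = 1.960.
n = p̂(1−p̂)(z/E)² = 0.222 × 0.778 × (1.960/0.07)² = 135.41
Round up: n = 136.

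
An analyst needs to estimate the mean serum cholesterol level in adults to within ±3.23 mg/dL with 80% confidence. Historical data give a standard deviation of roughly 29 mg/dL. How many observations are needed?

133

For a mean, the margin of error is E = z·σ/√n, so n = (zσ/E)².
At 80% confidence, z = 1.282.
n = (1.282 × 29 / 3.23)² = 132.49
Round up: n = 133.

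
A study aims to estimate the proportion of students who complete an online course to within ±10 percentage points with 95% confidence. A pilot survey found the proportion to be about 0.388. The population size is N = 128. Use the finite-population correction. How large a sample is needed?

For a proportion with margin E = 0.1 at 95% confidence, z = 1.960.
n = p̂(1−p̂)(z/E)² = 0.388 × 0.612 × (1.960/0.1)² = 91.22 — call this n₀.
Finite-population correction with N = 128: n = n₀ / (1 + (n₀−1)/N) = 91.22 / 1.705 = 53.50
Round up: n = 54.

n = 54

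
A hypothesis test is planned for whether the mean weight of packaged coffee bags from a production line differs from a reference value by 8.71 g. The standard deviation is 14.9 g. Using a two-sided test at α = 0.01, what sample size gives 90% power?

44

For a one-sample z-test, n = ((z_{α/2} + z_β)·σ/δ)².
z_{α/2} = 2.576 (two-sided α = 0.01); z_β = 1.282 (power 90% → β = 0.1).
n = (3.858 × 14.9 / 8.71)² = 43.56
Round up: n = 44.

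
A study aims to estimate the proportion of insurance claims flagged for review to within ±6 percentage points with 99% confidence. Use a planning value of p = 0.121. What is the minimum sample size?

n = 197

For a proportion with margin E = 0.06 at 99% confidence, z = 2.576.
n = p̂(1−p̂)(z/E)² = 0.121 × 0.879 × (2.576/0.06)² = 196.05
Round up: n = 197.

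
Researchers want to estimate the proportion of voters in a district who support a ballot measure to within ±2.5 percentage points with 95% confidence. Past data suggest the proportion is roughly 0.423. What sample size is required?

1501

For a proportion with margin E = 0.025 at 95% confidence, z = 1.960.
n = p̂(1−p̂)(z/E)² = 0.423 × 0.577 × (1.960/0.025)² = 1500.20
Round up: n = 1501.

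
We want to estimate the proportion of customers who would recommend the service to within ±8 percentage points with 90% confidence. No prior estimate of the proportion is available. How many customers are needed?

For a proportion with margin E = 0.08 at 90% confidence, z = 1.645.
With no prior estimate, use p = 0.5, which maximizes p(1−p) at 0.25.
n = 0.25 × (z/E)² = 0.25 × (1.645/0.08)² = 105.70
Round up: n = 106.

106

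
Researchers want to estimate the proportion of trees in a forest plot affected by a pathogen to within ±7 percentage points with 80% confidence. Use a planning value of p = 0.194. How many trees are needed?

For a proportion with margin E = 0.07 at 80% confidence, z = 1.282.
n = p̂(1−p̂)(z/E)² = 0.194 × 0.806 × (1.282/0.07)² = 52.45
Round up: n = 53.

53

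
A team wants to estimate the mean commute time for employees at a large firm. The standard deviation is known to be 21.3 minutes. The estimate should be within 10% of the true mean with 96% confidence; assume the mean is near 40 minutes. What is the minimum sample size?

120

For a mean, the margin of error is E = z·σ/√n, so n = (zσ/E)².
At 96% confidence, z = 2.054.
E = 10% of 40 = 4 minutes.
n = (2.054 × 21.3 / 4)² = 119.63
Round up: n = 120.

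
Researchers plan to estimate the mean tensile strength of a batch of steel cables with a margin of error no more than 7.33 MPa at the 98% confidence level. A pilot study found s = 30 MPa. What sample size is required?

For a mean, the margin of error is E = z·σ/√n, so n = (zσ/E)².
At 98% confidence, z = 2.326.
n = (2.326 × 30 / 7.33)² = 90.63
Round up: n = 91.

91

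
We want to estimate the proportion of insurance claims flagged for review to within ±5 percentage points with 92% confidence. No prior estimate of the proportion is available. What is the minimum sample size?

For a proportion with margin E = 0.05 at 92% confidence, z = 1.751.
With no prior estimate, use p = 0.5, which maximizes p(1−p) at 0.25.
n = 0.25 × (z/E)² = 0.25 × (1.751/0.05)² = 306.60
Round up: n = 307.

n = 307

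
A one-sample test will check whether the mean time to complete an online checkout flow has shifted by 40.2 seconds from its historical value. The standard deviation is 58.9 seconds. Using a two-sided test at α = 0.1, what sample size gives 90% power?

19

For a one-sample z-test, n = ((z_{α/2} + z_β)·σ/δ)².
z_{α/2} = 1.645 (two-sided α = 0.1); z_β = 1.282 (power 90% → β = 0.1).
n = (2.927 × 58.9 / 40.2)² = 18.39
Round up: n = 19.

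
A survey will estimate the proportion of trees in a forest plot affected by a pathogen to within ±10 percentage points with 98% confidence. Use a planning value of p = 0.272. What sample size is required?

108

For a proportion with margin E = 0.1 at 98% confidence, z = 2.326.
n = p̂(1−p̂)(z/E)² = 0.272 × 0.728 × (2.326/0.1)² = 107.13
Round up: n = 108.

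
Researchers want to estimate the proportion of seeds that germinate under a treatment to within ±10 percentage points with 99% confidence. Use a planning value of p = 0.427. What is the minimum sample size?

For a proportion with margin E = 0.1 at 99% confidence, z = 2.576.
n = p̂(1−p̂)(z/E)² = 0.427 × 0.573 × (2.576/0.1)² = 162.36
Round up: n = 163.

163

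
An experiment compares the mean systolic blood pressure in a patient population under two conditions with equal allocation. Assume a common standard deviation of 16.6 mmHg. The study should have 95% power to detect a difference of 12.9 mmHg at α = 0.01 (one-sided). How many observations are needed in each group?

53 per group

For two equal groups, n per group = 2·((z_α + z_β)·σ/δ)².
z_α = 2.326; z_β = 1.645 (power 95%).
n = 2 × (3.971 × 16.6 / 12.9)² = 2 × 26.11 = 52.22
Round up: n = 53 per group.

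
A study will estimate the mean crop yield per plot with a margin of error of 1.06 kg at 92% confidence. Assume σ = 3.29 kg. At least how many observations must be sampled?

For a mean, the margin of error is E = z·σ/√n, so n = (zσ/E)².
At 92% confidence, z = 1.751.
n = (1.751 × 3.29 / 1.06)² = 29.54
Round up: n = 30.

n = 30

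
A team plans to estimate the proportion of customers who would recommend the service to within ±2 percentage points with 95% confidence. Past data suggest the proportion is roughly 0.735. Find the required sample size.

For a proportion with margin E = 0.02 at 95% confidence, z = 1.960.
n = p̂(1−p̂)(z/E)² = 0.735 × 0.265 × (1.960/0.02)² = 1870.62
Round up: n = 1871.

1871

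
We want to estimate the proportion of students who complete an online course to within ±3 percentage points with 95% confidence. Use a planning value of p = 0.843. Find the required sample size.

n = 565

For a proportion with margin E = 0.03 at 95% confidence, z = 1.960.
n = p̂(1−p̂)(z/E)² = 0.843 × 0.157 × (1.960/0.03)² = 564.93
Round up: n = 565.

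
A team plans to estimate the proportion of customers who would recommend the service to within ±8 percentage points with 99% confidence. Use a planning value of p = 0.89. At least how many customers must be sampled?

For a proportion with margin E = 0.08 at 99% confidence, z = 2.576.
n = p̂(1−p̂)(z/E)² = 0.89 × 0.11 × (2.576/0.08)² = 101.51
Round up: n = 102.

102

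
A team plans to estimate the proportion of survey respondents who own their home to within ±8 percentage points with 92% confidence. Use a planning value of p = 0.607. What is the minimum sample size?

115

For a proportion with margin E = 0.08 at 92% confidence, z = 1.751.
n = p̂(1−p̂)(z/E)² = 0.607 × 0.393 × (1.751/0.08)² = 114.28
Round up: n = 115.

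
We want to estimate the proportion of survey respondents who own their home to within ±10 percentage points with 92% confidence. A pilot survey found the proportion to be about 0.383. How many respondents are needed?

For a proportion with margin E = 0.1 at 92% confidence, z = 1.751.
n = p̂(1−p̂)(z/E)² = 0.383 × 0.617 × (1.751/0.1)² = 72.45
Round up: n = 73.

73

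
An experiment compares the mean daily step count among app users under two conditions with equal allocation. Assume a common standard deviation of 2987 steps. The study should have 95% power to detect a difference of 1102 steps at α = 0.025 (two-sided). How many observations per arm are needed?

For two equal groups, n per group = 2·((z_{α/2} + z_β)·σ/δ)².
z_{α/2} = 2.241; z_β = 1.645 (power 95%).
n = 2 × (3.886 × 2987 / 1102)² = 2 × 110.95 = 221.90
Round up: n = 222 per group.

222 per group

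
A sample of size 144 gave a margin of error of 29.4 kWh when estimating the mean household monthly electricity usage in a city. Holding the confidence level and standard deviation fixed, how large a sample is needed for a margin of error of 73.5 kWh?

Margin of error scales as 1/√n, so n₂ = n₁·(E₁/E₂)².
n₂ = 144 × (29.4/73.5)² = 144 × 0.16 = 23.04
Round up: n₂ = 24.

24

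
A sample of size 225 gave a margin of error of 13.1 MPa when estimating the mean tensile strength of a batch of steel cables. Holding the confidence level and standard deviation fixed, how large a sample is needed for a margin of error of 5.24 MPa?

1407

Margin of error scales as 1/√n, so n₂ = n₁·(E₁/E₂)².
n₂ = 225 × (13.1/5.24)² = 225 × 6.25 = 1406.25
Round up: n₂ = 1407.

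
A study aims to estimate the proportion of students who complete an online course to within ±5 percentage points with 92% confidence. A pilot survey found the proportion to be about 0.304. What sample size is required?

260

For a proportion with margin E = 0.05 at 92% confidence, z = 1.751.
n = p̂(1−p̂)(z/E)² = 0.304 × 0.696 × (1.751/0.05)² = 259.49
Round up: n = 260.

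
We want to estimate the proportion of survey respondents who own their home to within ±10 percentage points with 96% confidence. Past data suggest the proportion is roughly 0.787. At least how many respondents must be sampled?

71

For a proportion with margin E = 0.1 at 96% confidence, z = 2.054.
n = p̂(1−p̂)(z/E)² = 0.787 × 0.213 × (2.054/0.1)² = 70.72
Round up: n = 71.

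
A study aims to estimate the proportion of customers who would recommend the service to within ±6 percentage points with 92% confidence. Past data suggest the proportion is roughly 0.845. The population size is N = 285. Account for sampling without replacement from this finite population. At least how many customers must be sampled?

For a proportion with margin E = 0.06 at 92% confidence, z = 1.751.
n = p̂(1−p̂)(z/E)² = 0.845 × 0.155 × (1.751/0.06)² = 111.55 — call this n₀.
Finite-population correction with N = 285: n = n₀ / (1 + (n₀−1)/N) = 111.55 / 1.388 = 80.37
Round up: n = 81.

81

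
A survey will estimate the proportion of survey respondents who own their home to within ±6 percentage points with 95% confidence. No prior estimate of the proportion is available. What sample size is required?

n = 267

For a proportion with margin E = 0.06 at 95% confidence, z = 1.960.
With no prior estimate, use p = 0.5, which maximizes p(1−p) at 0.25.
n = 0.25 × (z/E)² = 0.25 × (1.960/0.06)² = 266.78
Round up: n = 267.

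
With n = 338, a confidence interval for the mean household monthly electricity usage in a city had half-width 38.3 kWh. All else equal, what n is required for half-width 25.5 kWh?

Margin of error scales as 1/√n, so n₂ = n₁·(E₁/E₂)².
n₂ = 338 × (38.3/25.5)² = 338 × 2.256 = 762.53
Round up: n₂ = 763.

763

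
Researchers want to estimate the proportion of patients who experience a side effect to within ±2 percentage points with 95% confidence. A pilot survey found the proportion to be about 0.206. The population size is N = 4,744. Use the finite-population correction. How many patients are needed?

n = 1181

For a proportion with margin E = 0.02 at 95% confidence, z = 1.960.
n = p̂(1−p̂)(z/E)² = 0.206 × 0.794 × (1.960/0.02)² = 1570.87 — call this n₀.
Finite-population correction with N = 4,744: n = n₀ / (1 + (n₀−1)/N) = 1570.87 / 1.331 = 1180.22
Round up: n = 1181.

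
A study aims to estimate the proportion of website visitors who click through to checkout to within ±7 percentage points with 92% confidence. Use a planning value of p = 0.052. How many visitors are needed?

31

For a proportion with margin E = 0.07 at 92% confidence, z = 1.751.
n = p̂(1−p̂)(z/E)² = 0.052 × 0.948 × (1.751/0.07)² = 30.85
Round up: n = 31.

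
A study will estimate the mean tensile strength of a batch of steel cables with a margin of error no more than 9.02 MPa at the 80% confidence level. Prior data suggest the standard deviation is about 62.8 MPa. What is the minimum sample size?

For a mean, the margin of error is E = z·σ/√n, so n = (zσ/E)².
At 80% confidence, z = 1.282.
n = (1.282 × 62.8 / 9.02)² = 79.67
Round up: n = 80.

80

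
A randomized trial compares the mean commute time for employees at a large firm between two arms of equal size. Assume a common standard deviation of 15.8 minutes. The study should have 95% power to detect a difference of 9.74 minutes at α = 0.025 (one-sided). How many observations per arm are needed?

69 per group

For two equal groups, n per group = 2·((z_α + z_β)·σ/δ)².
z_α = 1.960; z_β = 1.645 (power 95%).
n = 2 × (3.605 × 15.8 / 9.74)² = 2 × 34.20 = 68.40
Round up: n = 69 per group.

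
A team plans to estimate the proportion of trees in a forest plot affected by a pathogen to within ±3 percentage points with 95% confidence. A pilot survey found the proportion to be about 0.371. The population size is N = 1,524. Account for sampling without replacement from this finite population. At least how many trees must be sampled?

For a proportion with margin E = 0.03 at 95% confidence, z = 1.960.
n = p̂(1−p̂)(z/E)² = 0.371 × 0.629 × (1.960/0.03)² = 996.08 — call this n₀.
Finite-population correction with N = 1,524: n = n₀ / (1 + (n₀−1)/N) = 996.08 / 1.653 = 602.59
Round up: n = 603.

603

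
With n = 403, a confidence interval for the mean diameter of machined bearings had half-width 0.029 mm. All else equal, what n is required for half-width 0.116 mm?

Margin of error scales as 1/√n, so n₂ = n₁·(E₁/E₂)².
n₂ = 403 × (0.029/0.116)² = 403 × 0.0625 = 25.19
Round up: n₂ = 26.

26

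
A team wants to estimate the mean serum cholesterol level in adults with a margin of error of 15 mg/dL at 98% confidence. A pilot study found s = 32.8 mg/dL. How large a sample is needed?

For a mean, the margin of error is E = z·σ/√n, so n = (zσ/E)².
At 98% confidence, z = 2.326.
n = (2.326 × 32.8 / 15)² = 25.87
Round up: n = 26.

26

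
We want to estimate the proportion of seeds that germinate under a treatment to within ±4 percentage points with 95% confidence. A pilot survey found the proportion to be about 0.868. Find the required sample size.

For a proportion with margin E = 0.04 at 95% confidence, z = 1.960.
n = p̂(1−p̂)(z/E)² = 0.868 × 0.132 × (1.960/0.04)² = 275.10
Round up: n = 276.

276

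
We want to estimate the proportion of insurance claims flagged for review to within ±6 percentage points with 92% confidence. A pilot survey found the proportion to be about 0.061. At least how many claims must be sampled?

49

For a proportion with margin E = 0.06 at 92% confidence, z = 1.751.
n = p̂(1−p̂)(z/E)² = 0.061 × 0.939 × (1.751/0.06)² = 48.78
Round up: n = 49.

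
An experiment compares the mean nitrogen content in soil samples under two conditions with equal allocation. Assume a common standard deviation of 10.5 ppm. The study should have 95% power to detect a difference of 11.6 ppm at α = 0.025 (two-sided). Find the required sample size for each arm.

25 per group

For two equal groups, n per group = 2·((z_{α/2} + z_β)·σ/δ)².
z_{α/2} = 2.241; z_β = 1.645 (power 95%).
n = 2 × (3.886 × 10.5 / 11.6)² = 2 × 12.37 = 24.74
Round up: n = 25 per group.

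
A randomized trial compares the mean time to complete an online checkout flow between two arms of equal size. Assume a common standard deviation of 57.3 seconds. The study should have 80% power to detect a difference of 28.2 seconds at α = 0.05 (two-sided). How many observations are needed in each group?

For two equal groups, n per group = 2·((z_{α/2} + z_β)·σ/δ)².
z_{α/2} = 1.960; z_β = 0.842 (power 80%).
n = 2 × (2.802 × 57.3 / 28.2)² = 2 × 32.42 = 64.84
Round up: n = 65 per group.

65 per group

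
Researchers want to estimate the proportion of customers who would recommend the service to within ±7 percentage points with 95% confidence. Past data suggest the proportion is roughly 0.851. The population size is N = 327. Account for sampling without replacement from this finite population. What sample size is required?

For a proportion with margin E = 0.07 at 95% confidence, z = 1.960.
n = p̂(1−p̂)(z/E)² = 0.851 × 0.149 × (1.960/0.07)² = 99.41 — call this n₀.
Finite-population correction with N = 327: n = n₀ / (1 + (n₀−1)/N) = 99.41 / 1.301 = 76.41
Round up: n = 77.

77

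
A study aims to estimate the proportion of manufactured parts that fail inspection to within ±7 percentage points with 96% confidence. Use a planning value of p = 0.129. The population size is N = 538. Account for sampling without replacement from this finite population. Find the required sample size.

For a proportion with margin E = 0.07 at 96% confidence, z = 2.054.
n = p̂(1−p̂)(z/E)² = 0.129 × 0.871 × (2.054/0.07)² = 96.74 — call this n₀.
Finite-population correction with N = 538: n = n₀ / (1 + (n₀−1)/N) = 96.74 / 1.178 = 82.12
Round up: n = 83.

83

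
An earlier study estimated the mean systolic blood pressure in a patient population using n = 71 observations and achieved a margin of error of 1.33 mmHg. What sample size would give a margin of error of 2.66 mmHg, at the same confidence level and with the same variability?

18

Margin of error scales as 1/√n, so n₂ = n₁·(E₁/E₂)².
n₂ = 71 × (1.33/2.66)² = 71 × 0.25 = 17.75
Round up: n₂ = 18.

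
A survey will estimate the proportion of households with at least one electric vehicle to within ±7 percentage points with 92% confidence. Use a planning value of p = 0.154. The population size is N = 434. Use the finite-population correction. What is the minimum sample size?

For a proportion with margin E = 0.07 at 92% confidence, z = 1.751.
n = p̂(1−p̂)(z/E)² = 0.154 × 0.846 × (1.751/0.07)² = 81.52 — call this n₀.
Finite-population correction with N = 434: n = n₀ / (1 + (n₀−1)/N) = 81.52 / 1.186 = 68.74
Round up: n = 69.

n = 69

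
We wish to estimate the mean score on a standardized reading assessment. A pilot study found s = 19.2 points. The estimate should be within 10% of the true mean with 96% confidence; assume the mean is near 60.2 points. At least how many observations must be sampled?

43

For a mean, the margin of error is E = z·σ/√n, so n = (zσ/E)².
At 96% confidence, z = 2.054.
E = 10% of 60.2 = 6.02 points.
n = (2.054 × 19.2 / 6.02)² = 42.92
Round up: n = 43.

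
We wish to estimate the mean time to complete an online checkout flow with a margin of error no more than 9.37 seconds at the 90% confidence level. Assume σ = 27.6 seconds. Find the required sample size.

For a mean, the margin of error is E = z·σ/√n, so n = (zσ/E)².
At 90% confidence, z = 1.645.
n = (1.645 × 27.6 / 9.37)² = 23.48
Round up: n = 24.

n = 24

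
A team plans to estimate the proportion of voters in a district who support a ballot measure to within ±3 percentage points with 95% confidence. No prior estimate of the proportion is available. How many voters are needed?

For a proportion with margin E = 0.03 at 95% confidence, z = 1.960.
With no prior estimate, use p = 0.5, which maximizes p(1−p) at 0.25.
n = 0.25 × (z/E)² = 0.25 × (1.960/0.03)² = 1067.11
Round up: n = 1068.

1068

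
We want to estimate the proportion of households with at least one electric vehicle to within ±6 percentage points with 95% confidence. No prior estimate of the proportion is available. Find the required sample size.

For a proportion with margin E = 0.06 at 95% confidence, z = 1.960.
With no prior estimate, use p = 0.5, which maximizes p(1−p) at 0.25.
n = 0.25 × (z/E)² = 0.25 × (1.960/0.06)² = 266.78
Round up: n = 267.

267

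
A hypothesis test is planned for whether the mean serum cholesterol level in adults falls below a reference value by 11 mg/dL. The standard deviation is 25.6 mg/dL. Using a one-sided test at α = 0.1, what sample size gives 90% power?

For a one-sample z-test, n = ((z_α + z_β)·σ/δ)².
z_α = 1.282 (one-sided α = 0.1); z_β = 1.282 (power 90% → β = 0.1).
n = (2.564 × 25.6 / 11)² = 35.61
Round up: n = 36.

36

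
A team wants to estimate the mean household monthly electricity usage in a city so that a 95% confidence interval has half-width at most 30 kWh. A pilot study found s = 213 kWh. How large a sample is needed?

For a mean, the margin of error is E = z·σ/√n, so n = (zσ/E)².
At 95% confidence, z = 1.960.
n = (1.960 × 213 / 30)² = 193.66
Round up: n = 194.

194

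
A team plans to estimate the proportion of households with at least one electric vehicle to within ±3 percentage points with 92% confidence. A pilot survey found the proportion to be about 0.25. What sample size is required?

For a proportion with margin E = 0.03 at 92% confidence, z = 1.751.
n = p̂(1−p̂)(z/E)² = 0.25 × 0.75 × (1.751/0.03)² = 638.75
Round up: n = 639.

n = 639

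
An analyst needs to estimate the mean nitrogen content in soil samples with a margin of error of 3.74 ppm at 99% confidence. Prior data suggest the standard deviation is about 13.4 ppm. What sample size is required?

n = 86

For a mean, the margin of error is E = z·σ/√n, so n = (zσ/E)².
At 99% confidence, z = 2.576.
n = (2.576 × 13.4 / 3.74)² = 85.18
Round up: n = 86.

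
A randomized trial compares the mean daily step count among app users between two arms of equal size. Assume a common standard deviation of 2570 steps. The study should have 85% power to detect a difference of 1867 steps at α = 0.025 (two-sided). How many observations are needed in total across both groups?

82 total

For two equal groups, n per group = 2·((z_{α/2} + z_β)·σ/δ)².
z_{α/2} = 2.241; z_β = 1.036 (power 85%).
n = 2 × (3.277 × 2570 / 1867)² = 2 × 20.35 = 40.70
Round up: n = 41 per group.
Total across both groups: 2 × 41 = 82.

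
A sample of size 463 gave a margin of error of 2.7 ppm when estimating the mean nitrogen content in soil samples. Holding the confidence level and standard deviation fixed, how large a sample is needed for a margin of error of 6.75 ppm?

Margin of error scales as 1/√n, so n₂ = n₁·(E₁/E₂)².
n₂ = 463 × (2.7/6.75)² = 463 × 0.16 = 74.08
Round up: n₂ = 75.

75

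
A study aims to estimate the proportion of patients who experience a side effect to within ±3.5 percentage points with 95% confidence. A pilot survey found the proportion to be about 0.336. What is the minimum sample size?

For a proportion with margin E = 0.035 at 95% confidence, z = 1.960.
n = p̂(1−p̂)(z/E)² = 0.336 × 0.664 × (1.960/0.035)² = 699.65
Round up: n = 700.

n = 700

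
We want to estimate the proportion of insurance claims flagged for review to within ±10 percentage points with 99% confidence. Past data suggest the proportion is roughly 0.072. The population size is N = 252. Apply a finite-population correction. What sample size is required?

For a proportion with margin E = 0.1 at 99% confidence, z = 2.576.
n = p̂(1−p̂)(z/E)² = 0.072 × 0.928 × (2.576/0.1)² = 44.34 — call this n₀.
Finite-population correction with N = 252: n = n₀ / (1 + (n₀−1)/N) = 44.34 / 1.172 = 37.83
Round up: n = 38.

38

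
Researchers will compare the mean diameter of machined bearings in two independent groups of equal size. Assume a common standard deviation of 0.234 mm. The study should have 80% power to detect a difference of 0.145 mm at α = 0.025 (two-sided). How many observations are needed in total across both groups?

100 total

For two equal groups, n per group = 2·((z_{α/2} + z_β)·σ/δ)².
z_{α/2} = 2.241; z_β = 0.842 (power 80%).
n = 2 × (3.083 × 0.234 / 0.145)² = 2 × 24.75 = 49.50
Round up: n = 50 per group.
Total across both groups: 2 × 50 = 100.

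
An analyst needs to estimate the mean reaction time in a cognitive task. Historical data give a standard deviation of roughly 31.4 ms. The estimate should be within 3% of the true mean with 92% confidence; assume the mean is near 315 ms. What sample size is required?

n = 34

For a mean, the margin of error is E = z·σ/√n, so n = (zσ/E)².
At 92% confidence, z = 1.751.
E = 3% of 315 = 9.45 ms.
n = (1.751 × 31.4 / 9.45)² = 33.85
Round up: n = 34.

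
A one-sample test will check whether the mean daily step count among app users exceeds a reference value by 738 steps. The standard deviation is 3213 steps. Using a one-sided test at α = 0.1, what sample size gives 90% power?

125

For a one-sample z-test, n = ((z_α + z_β)·σ/δ)².
z_α = 1.282 (one-sided α = 0.1); z_β = 1.282 (power 90% → β = 0.1).
n = (2.564 × 3213 / 738)² = 124.61
Round up: n = 125.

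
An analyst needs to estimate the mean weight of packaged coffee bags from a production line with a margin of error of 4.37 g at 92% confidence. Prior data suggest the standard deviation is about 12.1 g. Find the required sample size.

For a mean, the margin of error is E = z·σ/√n, so n = (zσ/E)².
At 92% confidence, z = 1.751.
n = (1.751 × 12.1 / 4.37)² = 23.51
Round up: n = 24.

n = 24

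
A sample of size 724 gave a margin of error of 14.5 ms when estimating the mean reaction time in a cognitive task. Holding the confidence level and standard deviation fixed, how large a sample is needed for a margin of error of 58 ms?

n = 46

Margin of error scales as 1/√n, so n₂ = n₁·(E₁/E₂)².
n₂ = 724 × (14.5/58)² = 724 × 0.0625 = 45.25
Round up: n₂ = 46.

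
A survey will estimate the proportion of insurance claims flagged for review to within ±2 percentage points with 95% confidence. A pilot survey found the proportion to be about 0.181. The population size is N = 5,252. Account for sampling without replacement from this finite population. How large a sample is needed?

For a proportion with margin E = 0.02 at 95% confidence, z = 1.960.
n = p̂(1−p̂)(z/E)² = 0.181 × 0.819 × (1.960/0.02)² = 1423.69 — call this n₀.
Finite-population correction with N = 5,252: n = n₀ / (1 + (n₀−1)/N) = 1423.69 / 1.271 = 1120.13
Round up: n = 1121.

1121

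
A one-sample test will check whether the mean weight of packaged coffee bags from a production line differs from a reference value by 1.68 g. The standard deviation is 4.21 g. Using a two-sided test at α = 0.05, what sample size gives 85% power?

For a one-sample z-test, n = ((z_{α/2} + z_β)·σ/δ)².
z_{α/2} = 1.960 (two-sided α = 0.05); z_β = 1.036 (power 85% → β = 0.15).
n = (2.996 × 4.21 / 1.68)² = 56.37
Round up: n = 57.

57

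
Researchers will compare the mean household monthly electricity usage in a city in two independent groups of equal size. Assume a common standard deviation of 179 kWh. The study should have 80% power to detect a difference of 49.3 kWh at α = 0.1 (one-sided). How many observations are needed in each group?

119 per group

For two equal groups, n per group = 2·((z_α + z_β)·σ/δ)².
z_α = 1.282; z_β = 0.842 (power 80%).
n = 2 × (2.124 × 179 / 49.3)² = 2 × 59.47 = 118.94
Round up: n = 119 per group.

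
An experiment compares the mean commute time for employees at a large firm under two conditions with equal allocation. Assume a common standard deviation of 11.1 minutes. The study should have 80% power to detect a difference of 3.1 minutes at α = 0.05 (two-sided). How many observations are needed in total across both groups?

404 total

For two equal groups, n per group = 2·((z_{α/2} + z_β)·σ/δ)².
z_{α/2} = 1.960; z_β = 0.842 (power 80%).
n = 2 × (2.802 × 11.1 / 3.1)² = 2 × 100.66 = 201.32
Round up: n = 202 per group.
Total across both groups: 2 × 202 = 404.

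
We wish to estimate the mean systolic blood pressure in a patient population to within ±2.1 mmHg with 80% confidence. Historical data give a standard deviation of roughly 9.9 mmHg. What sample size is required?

37

For a mean, the margin of error is E = z·σ/√n, so n = (zσ/E)².
At 80% confidence, z = 1.282.
n = (1.282 × 9.9 / 2.1)² = 36.53
Round up: n = 37.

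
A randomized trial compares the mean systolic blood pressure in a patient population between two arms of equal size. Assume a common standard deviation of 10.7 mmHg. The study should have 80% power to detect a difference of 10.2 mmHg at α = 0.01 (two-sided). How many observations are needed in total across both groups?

For two equal groups, n per group = 2·((z_{α/2} + z_β)·σ/δ)².
z_{α/2} = 2.576; z_β = 0.842 (power 80%).
n = 2 × (3.418 × 10.7 / 10.2)² = 2 × 12.86 = 25.72
Round up: n = 26 per group.
Total across both groups: 2 × 26 = 52.

52 total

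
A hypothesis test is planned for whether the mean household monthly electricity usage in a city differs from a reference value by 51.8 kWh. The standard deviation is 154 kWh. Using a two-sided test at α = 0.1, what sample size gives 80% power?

For a one-sample z-test, n = ((z_{α/2} + z_β)·σ/δ)².
z_{α/2} = 1.645 (two-sided α = 0.1); z_β = 0.842 (power 80% → β = 0.2).
n = (2.487 × 154 / 51.8)² = 54.67
Round up: n = 55.

n = 55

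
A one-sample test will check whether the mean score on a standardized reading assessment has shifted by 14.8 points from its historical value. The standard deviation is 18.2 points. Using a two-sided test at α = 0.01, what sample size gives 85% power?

For a one-sample z-test, n = ((z_{α/2} + z_β)·σ/δ)².
z_{α/2} = 2.576 (two-sided α = 0.01); z_β = 1.036 (power 85% → β = 0.15).
n = (3.612 × 18.2 / 14.8)² = 19.73
Round up: n = 20.

n = 20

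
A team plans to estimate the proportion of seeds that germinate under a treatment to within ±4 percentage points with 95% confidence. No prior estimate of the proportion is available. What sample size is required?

n = 601

For a proportion with margin E = 0.04 at 95% confidence, z = 1.960.
With no prior estimate, use p = 0.5, which maximizes p(1−p) at 0.25.
n = 0.25 × (z/E)² = 0.25 × (1.960/0.04)² = 600.25
Round up: n = 601.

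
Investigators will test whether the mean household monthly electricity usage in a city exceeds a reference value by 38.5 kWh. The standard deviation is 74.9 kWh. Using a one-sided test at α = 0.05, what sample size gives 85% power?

For a one-sample z-test, n = ((z_α + z_β)·σ/δ)².
z_α = 1.645 (one-sided α = 0.05); z_β = 1.036 (power 85% → β = 0.15).
n = (2.681 × 74.9 / 38.5)² = 27.20
Round up: n = 28.

28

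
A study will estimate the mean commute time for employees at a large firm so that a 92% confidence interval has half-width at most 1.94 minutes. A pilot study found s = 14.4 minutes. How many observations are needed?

For a mean, the margin of error is E = z·σ/√n, so n = (zσ/E)².
At 92% confidence, z = 1.751.
n = (1.751 × 14.4 / 1.94)² = 168.92
Round up: n = 169.

169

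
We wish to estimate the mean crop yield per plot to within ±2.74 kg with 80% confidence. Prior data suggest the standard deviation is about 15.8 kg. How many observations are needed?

n = 55

For a mean, the margin of error is E = z·σ/√n, so n = (zσ/E)².
At 80% confidence, z = 1.282.
n = (1.282 × 15.8 / 2.74)² = 54.65
Round up: n = 55.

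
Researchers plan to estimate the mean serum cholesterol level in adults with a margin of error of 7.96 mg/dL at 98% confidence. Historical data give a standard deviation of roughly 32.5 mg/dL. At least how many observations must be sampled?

91

For a mean, the margin of error is E = z·σ/√n, so n = (zσ/E)².
At 98% confidence, z = 2.326.
n = (2.326 × 32.5 / 7.96)² = 90.19
Round up: n = 91.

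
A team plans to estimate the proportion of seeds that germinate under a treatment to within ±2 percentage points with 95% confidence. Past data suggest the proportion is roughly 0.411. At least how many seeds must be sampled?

For a proportion with margin E = 0.02 at 95% confidence, z = 1.960.
n = p̂(1−p̂)(z/E)² = 0.411 × 0.589 × (1.960/0.02)² = 2324.93
Round up: n = 2325.

2325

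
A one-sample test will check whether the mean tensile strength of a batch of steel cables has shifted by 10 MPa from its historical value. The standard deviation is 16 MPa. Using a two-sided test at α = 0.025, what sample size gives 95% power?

39

For a one-sample z-test, n = ((z_{α/2} + z_β)·σ/δ)².
z_{α/2} = 2.241 (two-sided α = 0.025); z_β = 1.645 (power 95% → β = 0.05).
n = (3.886 × 16 / 10)² = 38.66
Round up: n = 39.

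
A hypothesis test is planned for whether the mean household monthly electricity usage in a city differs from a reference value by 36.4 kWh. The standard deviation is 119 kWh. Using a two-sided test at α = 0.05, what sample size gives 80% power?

For a one-sample z-test, n = ((z_{α/2} + z_β)·σ/δ)².
z_{α/2} = 1.960 (two-sided α = 0.05); z_β = 0.842 (power 80% → β = 0.2).
n = (2.802 × 119 / 36.4)² = 83.91
Round up: n = 84.

n = 84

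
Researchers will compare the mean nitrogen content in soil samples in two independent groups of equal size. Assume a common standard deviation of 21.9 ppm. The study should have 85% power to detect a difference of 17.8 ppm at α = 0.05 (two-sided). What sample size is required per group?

For two equal groups, n per group = 2·((z_{α/2} + z_β)·σ/δ)².
z_{α/2} = 1.960; z_β = 1.036 (power 85%).
n = 2 × (2.996 × 21.9 / 17.8)² = 2 × 13.59 = 27.18
Round up: n = 28 per group.

28 per group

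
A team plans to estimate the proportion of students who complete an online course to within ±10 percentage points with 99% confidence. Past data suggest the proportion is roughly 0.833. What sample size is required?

For a proportion with margin E = 0.1 at 99% confidence, z = 2.576.
n = p̂(1−p̂)(z/E)² = 0.833 × 0.167 × (2.576/0.1)² = 92.31
Round up: n = 93.

n = 93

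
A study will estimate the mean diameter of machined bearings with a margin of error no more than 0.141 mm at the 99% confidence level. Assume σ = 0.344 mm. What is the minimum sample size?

For a mean, the margin of error is E = z·σ/√n, so n = (zσ/E)².
At 99% confidence, z = 2.576.
n = (2.576 × 0.344 / 0.141)² = 39.50
Round up: n = 40.

n = 40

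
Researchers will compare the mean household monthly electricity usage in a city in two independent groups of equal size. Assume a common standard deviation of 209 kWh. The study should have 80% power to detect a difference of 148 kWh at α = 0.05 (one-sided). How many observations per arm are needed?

For two equal groups, n per group = 2·((z_α + z_β)·σ/δ)².
z_α = 1.645; z_β = 0.842 (power 80%).
n = 2 × (2.487 × 209 / 148)² = 2 × 12.33 = 24.66
Round up: n = 25 per group.

25 per group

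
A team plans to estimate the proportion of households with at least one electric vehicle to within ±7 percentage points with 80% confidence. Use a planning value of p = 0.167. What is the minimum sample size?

47

For a proportion with margin E = 0.07 at 80% confidence, z = 1.282.
n = p̂(1−p̂)(z/E)² = 0.167 × 0.833 × (1.282/0.07)² = 46.66
Round up: n = 47.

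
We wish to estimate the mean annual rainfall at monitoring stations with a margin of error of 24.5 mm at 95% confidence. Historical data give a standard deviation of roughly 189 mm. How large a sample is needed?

For a mean, the margin of error is E = z·σ/√n, so n = (zσ/E)².
At 95% confidence, z = 1.960.
n = (1.960 × 189 / 24.5)² = 228.61
Round up: n = 229.

229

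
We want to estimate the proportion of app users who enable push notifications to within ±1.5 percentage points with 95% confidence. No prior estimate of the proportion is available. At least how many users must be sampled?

4269

For a proportion with margin E = 0.015 at 95% confidence, z = 1.960.
With no prior estimate, use p = 0.5, which maximizes p(1−p) at 0.25.
n = 0.25 × (z/E)² = 0.25 × (1.960/0.015)² = 4268.44
Round up: n = 4269.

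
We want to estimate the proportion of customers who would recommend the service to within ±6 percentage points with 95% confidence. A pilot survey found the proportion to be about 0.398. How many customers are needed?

256

For a proportion with margin E = 0.06 at 95% confidence, z = 1.960.
n = p̂(1−p̂)(z/E)² = 0.398 × 0.602 × (1.960/0.06)² = 255.68
Round up: n = 256.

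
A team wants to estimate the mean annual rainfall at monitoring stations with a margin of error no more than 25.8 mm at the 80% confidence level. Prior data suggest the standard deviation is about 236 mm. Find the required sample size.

n = 138

For a mean, the margin of error is E = z·σ/√n, so n = (zσ/E)².
At 80% confidence, z = 1.282.
n = (1.282 × 236 / 25.8)² = 137.52
Round up: n = 138.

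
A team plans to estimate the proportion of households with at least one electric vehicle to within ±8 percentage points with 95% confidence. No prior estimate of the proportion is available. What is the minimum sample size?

For a proportion with margin E = 0.08 at 95% confidence, z = 1.960.
With no prior estimate, use p = 0.5, which maximizes p(1−p) at 0.25.
n = 0.25 × (z/E)² = 0.25 × (1.960/0.08)² = 150.06
Round up: n = 151.

151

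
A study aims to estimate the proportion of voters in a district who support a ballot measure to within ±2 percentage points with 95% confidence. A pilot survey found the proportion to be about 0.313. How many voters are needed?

2066

For a proportion with margin E = 0.02 at 95% confidence, z = 1.960.
n = p̂(1−p̂)(z/E)² = 0.313 × 0.687 × (1.960/0.02)² = 2065.16
Round up: n = 2066.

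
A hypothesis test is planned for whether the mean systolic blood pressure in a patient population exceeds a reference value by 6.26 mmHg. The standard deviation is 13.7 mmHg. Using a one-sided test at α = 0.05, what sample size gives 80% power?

For a one-sample z-test, n = ((z_α + z_β)·σ/δ)².
z_α = 1.645 (one-sided α = 0.05); z_β = 0.842 (power 80% → β = 0.2).
n = (2.487 × 13.7 / 6.26)² = 29.62
Round up: n = 30.

30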